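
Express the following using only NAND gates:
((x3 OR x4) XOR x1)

((((x3 NAND x3) NAND (x4 NAND x4)) NAND (((x3 NAND x3) NAND (x4 NAND x4)) NAND x1)) NAND (x1 NAND (((x3 NAND x3) NAND (x4 NAND x4)) NAND x1)))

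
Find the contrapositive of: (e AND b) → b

Contrapositive: NOT b → NOT (e AND b)
Note: A statement and its contrapositive are logically equivalent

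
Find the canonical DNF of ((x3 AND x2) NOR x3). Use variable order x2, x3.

(NOT x2 AND NOT x3) OR (x2 AND NOT x3)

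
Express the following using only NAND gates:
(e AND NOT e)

((e NAND (e NAND e)) NAND (e NAND (e NAND e)))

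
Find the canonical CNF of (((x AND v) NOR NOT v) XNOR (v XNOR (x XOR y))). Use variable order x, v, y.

(x OR v OR y) AND (x OR NOT v OR y) AND (NOT x OR v OR NOT y) AND (NOT x OR NOT v OR y)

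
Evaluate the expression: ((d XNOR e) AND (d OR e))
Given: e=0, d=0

Substituting: ((0 XNOR 0) AND (0 OR 0))
= 0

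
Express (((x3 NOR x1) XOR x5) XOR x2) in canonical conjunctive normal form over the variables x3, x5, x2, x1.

(x3 OR x5 OR x2 OR NOT x1) AND (x3 OR x5 OR NOT x2 OR x1) AND (x3 OR NOT x5 OR x2 OR x1) AND (x3 OR NOT x5 OR NOT x2 OR NOT x1) AND (NOT x3 OR x5 OR x2 OR x1) AND (NOT x3 OR x5 OR x2 OR NOT x1) AND (NOT x3 OR NOT x5 OR NOT x2 OR x1) AND (NOT x3 OR NOT x5 OR NOT x2 OR NOT x1)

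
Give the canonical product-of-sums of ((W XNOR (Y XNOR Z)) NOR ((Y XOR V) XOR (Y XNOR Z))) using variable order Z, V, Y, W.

ΠM(0, 1, 2, 3, 5, 6, 8, 11, 12, 13, 14, 15) = (Z OR V OR Y OR W) AND (Z OR V OR Y OR NOT W) AND (Z OR V OR NOT Y OR W) AND (Z OR V OR NOT Y OR NOT W) AND (Z OR NOT V OR Y OR NOT W) AND (Z OR NOT V OR NOT Y OR W) AND (NOT Z OR V OR Y OR W) AND (NOT Z OR V OR NOT Y OR NOT W) AND (NOT Z OR NOT V OR Y OR W) AND (NOT Z OR NOT V OR Y OR NOT W) AND (NOT Z OR NOT V OR NOT Y OR W) AND (NOT Z OR NOT V OR NOT Y OR NOT W)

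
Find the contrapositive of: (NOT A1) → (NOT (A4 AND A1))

Contrapositive: (A4 AND A1) → A1
Note: A statement and its contrapositive are logically equivalent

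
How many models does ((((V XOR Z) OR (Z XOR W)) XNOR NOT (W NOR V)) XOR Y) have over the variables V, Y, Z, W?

Satisfying assignments: (0,0,0,0), (0,0,0,1), (0,0,1,1), (0,1,1,0), (1,0,0,0), (1,0,0,1), (1,0,1,0), (1,1,1,1)
Count: 8 out of 16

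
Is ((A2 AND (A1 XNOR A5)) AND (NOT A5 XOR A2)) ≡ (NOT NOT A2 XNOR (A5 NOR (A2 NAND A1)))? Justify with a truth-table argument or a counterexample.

No. Counterexample: with A2=0, A5=0, A1=0, Expression 1 = 0 but Expression 2 = 1.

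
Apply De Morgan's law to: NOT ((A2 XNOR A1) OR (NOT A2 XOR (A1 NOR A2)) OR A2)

NOT (A2 XNOR A1) AND NOT (NOT A2 XOR (A1 NOR A2)) AND NOT A2
De Morgan's: NOT(OR of terms) = AND of negations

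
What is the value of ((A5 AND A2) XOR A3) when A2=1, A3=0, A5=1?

Substituting: ((1 AND 1) XOR 0)
= 1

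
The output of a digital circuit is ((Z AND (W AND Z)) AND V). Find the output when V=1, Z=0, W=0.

Substituting: ((0 AND (0 AND 0)) AND 1)
= 0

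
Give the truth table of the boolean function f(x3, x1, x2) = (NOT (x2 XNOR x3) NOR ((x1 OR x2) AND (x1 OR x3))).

x3 | x1 | x2 | Output
---------------------
0 | 0 | 0 | 1
0 | 0 | 1 | 0
0 | 1 | 0 | 0
0 | 1 | 1 | 0
1 | 0 | 0 | 0
1 | 0 | 1 | 0
1 | 1 | 0 | 0
1 | 1 | 1 | 0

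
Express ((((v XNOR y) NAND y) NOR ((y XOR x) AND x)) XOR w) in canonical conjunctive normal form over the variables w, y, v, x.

(w OR y OR v OR x) AND (w OR y OR v OR NOT x) AND (w OR y OR NOT v OR x) AND (w OR y OR NOT v OR NOT x) AND (w OR NOT y OR v OR x) AND (w OR NOT y OR v OR NOT x) AND (NOT w OR NOT y OR NOT v OR x) AND (NOT w OR NOT y OR NOT v OR NOT x)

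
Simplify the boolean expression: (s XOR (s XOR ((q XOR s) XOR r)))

By XOR self-cancellation ((E XOR v) XOR v = E):
= ((q XOR s) XOR r)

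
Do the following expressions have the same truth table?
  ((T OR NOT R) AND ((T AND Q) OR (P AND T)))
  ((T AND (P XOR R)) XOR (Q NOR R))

No. Counterexample: with T=0, Q=0, R=0, P=0, Expression 1 = 0 but Expression 2 = 1.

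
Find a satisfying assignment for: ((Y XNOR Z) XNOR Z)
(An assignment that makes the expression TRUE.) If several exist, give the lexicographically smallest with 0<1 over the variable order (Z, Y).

Z=0, Y=1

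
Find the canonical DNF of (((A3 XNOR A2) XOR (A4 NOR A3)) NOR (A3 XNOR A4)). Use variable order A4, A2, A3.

(NOT A4 AND NOT A2 AND A3) OR (A4 AND A2 AND NOT A3)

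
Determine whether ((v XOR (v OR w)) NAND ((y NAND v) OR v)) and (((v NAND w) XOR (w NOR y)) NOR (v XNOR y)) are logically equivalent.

No. Counterexample: with w=0, v=0, y=0, Expression 1 = 1 but Expression 2 = 0.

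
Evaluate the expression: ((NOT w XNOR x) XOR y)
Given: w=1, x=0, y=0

Substituting: ((NOT 1 XNOR 0) XOR 0)
= 1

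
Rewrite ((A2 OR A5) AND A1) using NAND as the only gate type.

((((A2 NAND A2) NAND (A5 NAND A5)) NAND A1) NAND (((A2 NAND A2) NAND (A5 NAND A5)) NAND A1))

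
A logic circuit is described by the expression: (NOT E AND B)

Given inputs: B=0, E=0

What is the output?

Substituting: (NOT 0 AND 0)
= 0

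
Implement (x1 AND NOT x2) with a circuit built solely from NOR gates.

((x1 NOR x1) NOR ((x2 NOR x2) NOR (x2 NOR x2)))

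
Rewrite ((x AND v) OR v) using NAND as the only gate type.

((((x NAND v) NAND (x NAND v)) NAND ((x NAND v) NAND (x NAND v))) NAND (v NAND v))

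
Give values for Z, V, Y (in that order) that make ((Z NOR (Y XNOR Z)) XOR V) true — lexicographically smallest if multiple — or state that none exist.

Z=0, V=0, Y=1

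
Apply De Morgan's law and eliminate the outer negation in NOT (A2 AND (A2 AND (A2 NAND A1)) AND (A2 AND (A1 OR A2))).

NOT A2 OR NOT (A2 AND (A2 NAND A1)) OR NOT (A2 AND (A1 OR A2))
De Morgan's: NOT(AND of terms) = OR of negations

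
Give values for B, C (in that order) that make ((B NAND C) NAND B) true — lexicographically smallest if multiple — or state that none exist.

B=0, C=0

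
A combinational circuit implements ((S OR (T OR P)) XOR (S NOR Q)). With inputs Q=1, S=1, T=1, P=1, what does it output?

Substituting: ((1 OR (1 OR 1)) XOR (1 NOR 1))
= 1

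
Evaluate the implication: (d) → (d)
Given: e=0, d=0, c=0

Antecedent (d) = 0; consequent (d) = 0.
0 → 0 = 1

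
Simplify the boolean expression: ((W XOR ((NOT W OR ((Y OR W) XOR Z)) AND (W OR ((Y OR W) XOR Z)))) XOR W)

By XOR self-cancellation ((E XOR v) XOR v = E) then distribution ((E OR v) AND (E OR NOT v) = E):
= ((Y OR W) XOR Z)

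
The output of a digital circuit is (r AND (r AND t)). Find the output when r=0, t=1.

Substituting: (0 AND (0 AND 1))
= 0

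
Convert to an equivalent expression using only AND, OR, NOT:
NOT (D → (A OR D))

D AND NOT (A OR D)
(Negated implication: NOT(A → B) = A AND NOT B)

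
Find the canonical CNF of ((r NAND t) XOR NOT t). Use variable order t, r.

(t OR r) AND (t OR NOT r) AND (NOT t OR NOT r)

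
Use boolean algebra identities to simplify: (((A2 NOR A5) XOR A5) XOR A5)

By XOR self-cancellation ((E XOR v) XOR v = E):
= (A2 NOR A5)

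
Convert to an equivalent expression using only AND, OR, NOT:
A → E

NOT A OR E
(Implication elimination: A → B = NOT A OR B)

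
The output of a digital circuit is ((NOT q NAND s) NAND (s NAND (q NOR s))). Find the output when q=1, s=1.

Substituting: ((NOT 1 NAND 1) NAND (1 NAND (1 NOR 1)))
= 0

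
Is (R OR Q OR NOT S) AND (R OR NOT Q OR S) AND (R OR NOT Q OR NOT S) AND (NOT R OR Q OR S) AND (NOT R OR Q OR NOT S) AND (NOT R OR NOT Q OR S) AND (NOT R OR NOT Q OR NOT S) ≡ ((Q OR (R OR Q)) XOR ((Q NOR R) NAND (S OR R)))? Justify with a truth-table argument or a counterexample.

Yes, they are equivalent — the two output columns agree on all 8 assignments:
R | Q | S | Expression 1 | Expression 2
---------------------------------------
0 | 0 | 0 | 1 | 1
0 | 0 | 1 | 0 | 0
0 | 1 | 0 | 0 | 0
0 | 1 | 1 | 0 | 0
1 | 0 | 0 | 0 | 0
1 | 0 | 1 | 0 | 0
1 | 1 | 0 | 0 | 0
1 | 1 | 1 | 0 | 0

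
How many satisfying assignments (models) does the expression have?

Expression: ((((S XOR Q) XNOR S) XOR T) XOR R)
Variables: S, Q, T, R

Satisfying assignments: (0,0,0,0), (0,0,1,1), (0,1,0,1), (0,1,1,0), (1,0,0,0), (1,0,1,1), (1,1,0,1), (1,1,1,0)
Count: 8 out of 16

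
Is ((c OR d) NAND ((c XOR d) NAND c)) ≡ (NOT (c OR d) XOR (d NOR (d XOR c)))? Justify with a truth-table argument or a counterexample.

No. Counterexample: with c=0, d=0, Expression 1 = 1 but Expression 2 = 0.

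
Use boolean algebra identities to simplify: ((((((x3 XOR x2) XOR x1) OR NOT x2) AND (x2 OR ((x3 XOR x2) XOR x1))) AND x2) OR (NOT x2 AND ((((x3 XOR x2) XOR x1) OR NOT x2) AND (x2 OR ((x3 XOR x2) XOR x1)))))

By distribution ((E AND v) OR (E AND NOT v) = E) then distribution ((E OR v) AND (E OR NOT v) = E):
= ((x3 XOR x2) XOR x1)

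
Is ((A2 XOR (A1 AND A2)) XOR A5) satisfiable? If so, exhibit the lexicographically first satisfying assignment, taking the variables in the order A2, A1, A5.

A2=0, A1=0, A5=1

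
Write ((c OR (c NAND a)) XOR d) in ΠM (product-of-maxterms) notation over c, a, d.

ΠM(1, 3, 5, 7) = (c OR a OR NOT d) AND (c OR NOT a OR NOT d) AND (NOT c OR a OR NOT d) AND (NOT c OR NOT a OR NOT d)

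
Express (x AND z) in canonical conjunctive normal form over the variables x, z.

(x OR z) AND (x OR NOT z) AND (NOT x OR z)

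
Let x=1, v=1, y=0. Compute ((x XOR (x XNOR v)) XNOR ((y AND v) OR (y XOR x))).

Substituting: ((1 XOR (1 XNOR 1)) XNOR ((0 AND 1) OR (0 XOR 1)))
= 0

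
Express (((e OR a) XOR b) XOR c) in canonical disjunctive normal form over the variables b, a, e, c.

(NOT b AND NOT a AND NOT e AND c) OR (NOT b AND NOT a AND e AND NOT c) OR (NOT b AND a AND NOT e AND NOT c) OR (NOT b AND a AND e AND NOT c) OR (b AND NOT a AND NOT e AND NOT c) OR (b AND NOT a AND e AND c) OR (b AND a AND NOT e AND c) OR (b AND a AND e AND c)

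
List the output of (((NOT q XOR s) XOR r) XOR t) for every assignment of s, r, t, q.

s | r | t | q | Output
----------------------
0 | 0 | 0 | 0 | 1
0 | 0 | 0 | 1 | 0
0 | 0 | 1 | 0 | 0
0 | 0 | 1 | 1 | 1
0 | 1 | 0 | 0 | 0
0 | 1 | 0 | 1 | 1
0 | 1 | 1 | 0 | 1
0 | 1 | 1 | 1 | 0
1 | 0 | 0 | 0 | 0
1 | 0 | 0 | 1 | 1
1 | 0 | 1 | 0 | 1
1 | 0 | 1 | 1 | 0
1 | 1 | 0 | 0 | 1
1 | 1 | 0 | 1 | 0
1 | 1 | 1 | 0 | 0
1 | 1 | 1 | 1 | 1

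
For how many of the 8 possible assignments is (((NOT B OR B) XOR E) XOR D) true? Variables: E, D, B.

Satisfying assignments: (0,0,0), (0,0,1), (1,1,0), (1,1,1)
Count: 4 out of 8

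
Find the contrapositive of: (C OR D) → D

Contrapositive: NOT D → NOT (C OR D)
Note: A statement and its contrapositive are logically equivalent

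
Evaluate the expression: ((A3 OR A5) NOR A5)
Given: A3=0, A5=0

Substituting: ((0 OR 0) NOR 0)
= 1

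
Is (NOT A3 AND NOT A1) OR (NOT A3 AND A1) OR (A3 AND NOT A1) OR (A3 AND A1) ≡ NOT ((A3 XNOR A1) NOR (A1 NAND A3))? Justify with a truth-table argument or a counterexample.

Yes, they are equivalent — the two output columns agree on all 4 assignments:
A3 | A1 | Expression 1 | Expression 2
-------------------------------------
0 | 0 | 1 | 1
0 | 1 | 1 | 1
1 | 0 | 1 | 1
1 | 1 | 1 | 1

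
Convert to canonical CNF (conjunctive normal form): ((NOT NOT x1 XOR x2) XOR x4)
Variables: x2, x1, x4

(x2 OR x1 OR x4) AND (x2 OR NOT x1 OR NOT x4) AND (NOT x2 OR x1 OR NOT x4) AND (NOT x2 OR NOT x1 OR x4)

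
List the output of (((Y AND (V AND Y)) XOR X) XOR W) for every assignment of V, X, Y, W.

V | X | Y | W | Output
----------------------
0 | 0 | 0 | 0 | 0
0 | 0 | 0 | 1 | 1
0 | 0 | 1 | 0 | 0
0 | 0 | 1 | 1 | 1
0 | 1 | 0 | 0 | 1
0 | 1 | 0 | 1 | 0
0 | 1 | 1 | 0 | 1
0 | 1 | 1 | 1 | 0
1 | 0 | 0 | 0 | 0
1 | 0 | 0 | 1 | 1
1 | 0 | 1 | 0 | 1
1 | 0 | 1 | 1 | 0
1 | 1 | 0 | 0 | 1
1 | 1 | 0 | 1 | 0
1 | 1 | 1 | 0 | 0
1 | 1 | 1 | 1 | 1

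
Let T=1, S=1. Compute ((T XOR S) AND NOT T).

Substituting: ((1 XOR 1) AND NOT 1)
= 0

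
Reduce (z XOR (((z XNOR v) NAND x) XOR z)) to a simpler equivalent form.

By XOR self-cancellation ((E XOR v) XOR v = E):
= ((z XNOR v) NAND x)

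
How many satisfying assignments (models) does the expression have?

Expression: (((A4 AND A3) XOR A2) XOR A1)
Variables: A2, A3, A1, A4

Satisfying assignments: (0,0,1,0), (0,0,1,1), (0,1,0,1), (0,1,1,0), (1,0,0,0), (1,0,0,1), (1,1,0,0), (1,1,1,1)
Count: 8 out of 16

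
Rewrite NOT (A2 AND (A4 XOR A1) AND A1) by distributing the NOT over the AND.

NOT A2 OR NOT (A4 XOR A1) OR NOT A1
De Morgan's: NOT(AND of terms) = OR of negations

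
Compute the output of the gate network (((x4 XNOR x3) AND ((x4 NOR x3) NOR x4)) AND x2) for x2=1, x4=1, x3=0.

Substituting: (((1 XNOR 0) AND ((1 NOR 0) NOR 1)) AND 1)
= 0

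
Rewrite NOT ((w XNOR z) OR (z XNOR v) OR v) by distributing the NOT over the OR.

NOT (w XNOR z) AND NOT (z XNOR v) AND NOT v
De Morgan's: NOT(OR of terms) = AND of negations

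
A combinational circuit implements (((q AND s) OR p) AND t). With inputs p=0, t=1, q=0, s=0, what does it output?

Substituting: (((0 AND 0) OR 0) AND 1)
= 0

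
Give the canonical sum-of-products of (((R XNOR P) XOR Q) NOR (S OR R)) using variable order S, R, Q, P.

Σm(1, 2) = (NOT S AND NOT R AND NOT Q AND P) OR (NOT S AND NOT R AND Q AND NOT P)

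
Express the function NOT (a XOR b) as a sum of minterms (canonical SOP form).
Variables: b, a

Σm(0, 3) = (NOT b AND NOT a) OR (b AND a)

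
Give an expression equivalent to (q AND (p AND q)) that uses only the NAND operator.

((q NAND ((p NAND q) NAND (p NAND q))) NAND (q NAND ((p NAND q) NAND (p NAND q))))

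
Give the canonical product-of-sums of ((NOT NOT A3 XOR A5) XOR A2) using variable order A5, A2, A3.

ΠM(0, 3, 5, 6) = (A5 OR A2 OR A3) AND (A5 OR NOT A2 OR NOT A3) AND (NOT A5 OR A2 OR NOT A3) AND (NOT A5 OR NOT A2 OR A3)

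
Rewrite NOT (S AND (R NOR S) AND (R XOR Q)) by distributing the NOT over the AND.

NOT S OR NOT (R NOR S) OR NOT (R XOR Q)
De Morgan's: NOT(AND of terms) = OR of negations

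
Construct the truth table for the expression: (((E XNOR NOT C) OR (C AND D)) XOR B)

C | B | D | E | Output
----------------------
0 | 0 | 0 | 0 | 0
0 | 0 | 0 | 1 | 1
0 | 0 | 1 | 0 | 0
0 | 0 | 1 | 1 | 1
0 | 1 | 0 | 0 | 1
0 | 1 | 0 | 1 | 0
0 | 1 | 1 | 0 | 1
0 | 1 | 1 | 1 | 0
1 | 0 | 0 | 0 | 1
1 | 0 | 0 | 1 | 0
1 | 0 | 1 | 0 | 1
1 | 0 | 1 | 1 | 1
1 | 1 | 0 | 0 | 0
1 | 1 | 0 | 1 | 1
1 | 1 | 1 | 0 | 0
1 | 1 | 1 | 1 | 0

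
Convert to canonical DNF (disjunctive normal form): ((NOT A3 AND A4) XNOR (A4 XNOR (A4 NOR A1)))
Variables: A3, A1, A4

(NOT A3 AND NOT A1 AND NOT A4) OR (A3 AND NOT A1 AND NOT A4) OR (A3 AND NOT A1 AND A4) OR (A3 AND A1 AND A4)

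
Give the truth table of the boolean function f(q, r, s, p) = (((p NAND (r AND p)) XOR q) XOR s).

q | r | s | p | Output
----------------------
0 | 0 | 0 | 0 | 1
0 | 0 | 0 | 1 | 1
0 | 0 | 1 | 0 | 0
0 | 0 | 1 | 1 | 0
0 | 1 | 0 | 0 | 1
0 | 1 | 0 | 1 | 0
0 | 1 | 1 | 0 | 0
0 | 1 | 1 | 1 | 1
1 | 0 | 0 | 0 | 0
1 | 0 | 0 | 1 | 0
1 | 0 | 1 | 0 | 1
1 | 0 | 1 | 1 | 1
1 | 1 | 0 | 0 | 0
1 | 1 | 0 | 1 | 1
1 | 1 | 1 | 0 | 1
1 | 1 | 1 | 1 | 0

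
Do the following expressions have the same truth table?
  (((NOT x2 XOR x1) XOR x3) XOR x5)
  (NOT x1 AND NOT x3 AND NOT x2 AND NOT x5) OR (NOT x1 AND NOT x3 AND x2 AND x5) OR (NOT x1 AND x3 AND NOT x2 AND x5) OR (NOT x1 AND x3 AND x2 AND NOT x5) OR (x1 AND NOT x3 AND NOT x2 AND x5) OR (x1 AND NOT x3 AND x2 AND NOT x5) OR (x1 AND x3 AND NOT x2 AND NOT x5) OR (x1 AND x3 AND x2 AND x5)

Yes, they are equivalent — the two output columns agree on all 16 assignments:
x1 | x3 | x2 | x5 | Expression 1 | Expression 2
-----------------------------------------------
0 | 0 | 0 | 0 | 1 | 1
0 | 0 | 0 | 1 | 0 | 0
0 | 0 | 1 | 0 | 0 | 0
0 | 0 | 1 | 1 | 1 | 1
0 | 1 | 0 | 0 | 0 | 0
0 | 1 | 0 | 1 | 1 | 1
0 | 1 | 1 | 0 | 1 | 1
0 | 1 | 1 | 1 | 0 | 0
1 | 0 | 0 | 0 | 0 | 0
1 | 0 | 0 | 1 | 1 | 1
1 | 0 | 1 | 0 | 1 | 1
1 | 0 | 1 | 1 | 0 | 0
1 | 1 | 0 | 0 | 1 | 1
1 | 1 | 0 | 1 | 0 | 0
1 | 1 | 1 | 0 | 0 | 0
1 | 1 | 1 | 1 | 1 | 1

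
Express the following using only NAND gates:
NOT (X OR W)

(((X NAND X) NAND (W NAND W)) NAND ((X NAND X) NAND (W NAND W)))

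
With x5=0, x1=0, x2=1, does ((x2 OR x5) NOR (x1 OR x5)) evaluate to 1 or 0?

Substituting: ((1 OR 0) NOR (0 OR 0))
= 0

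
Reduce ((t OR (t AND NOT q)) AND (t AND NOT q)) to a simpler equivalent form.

By absorption (E AND (E OR v) = E):
= (t AND NOT q)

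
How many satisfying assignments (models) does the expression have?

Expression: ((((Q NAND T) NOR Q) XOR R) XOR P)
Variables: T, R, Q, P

Satisfying assignments: (0,0,0,1), (0,0,1,1), (0,1,0,0), (0,1,1,0), (1,0,0,1), (1,0,1,1), (1,1,0,0), (1,1,1,0)
Count: 8 out of 16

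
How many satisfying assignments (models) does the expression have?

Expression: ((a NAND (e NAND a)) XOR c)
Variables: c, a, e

Satisfying assignments: (0,0,0), (0,0,1), (0,1,1), (1,1,0)
Count: 4 out of 8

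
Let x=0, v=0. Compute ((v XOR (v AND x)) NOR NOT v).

Substituting: ((0 XOR (0 AND 0)) NOR NOT 0)
= 0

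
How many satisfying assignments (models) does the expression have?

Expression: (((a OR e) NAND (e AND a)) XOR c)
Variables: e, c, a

Satisfying assignments: (0,0,0), (0,0,1), (1,0,0), (1,1,1)
Count: 4 out of 8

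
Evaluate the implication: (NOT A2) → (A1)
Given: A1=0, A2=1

Antecedent (NOT A2) = 0; consequent (A1) = 0.
0 → 0 = 1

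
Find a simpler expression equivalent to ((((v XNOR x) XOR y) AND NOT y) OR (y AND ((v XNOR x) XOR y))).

By distribution ((E AND v) OR (E AND NOT v) = E):
= ((v XNOR x) XOR y)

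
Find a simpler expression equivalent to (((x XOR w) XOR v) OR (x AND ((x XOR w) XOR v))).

By absorption (E OR (E AND v) = E):
= ((x XOR w) XOR v)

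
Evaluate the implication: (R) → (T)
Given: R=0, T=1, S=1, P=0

Antecedent (R) = 0; consequent (T) = 1.
0 → 1 = 1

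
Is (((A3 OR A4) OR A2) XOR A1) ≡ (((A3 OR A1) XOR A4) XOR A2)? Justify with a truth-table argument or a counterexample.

No. Counterexample: with A1=0, A4=0, A3=1, A2=1, Expression 1 = 1 but Expression 2 = 0.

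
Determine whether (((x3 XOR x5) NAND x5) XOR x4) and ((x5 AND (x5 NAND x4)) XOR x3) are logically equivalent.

No. Counterexample: with x4=0, x3=0, x5=0, Expression 1 = 1 but Expression 2 = 0.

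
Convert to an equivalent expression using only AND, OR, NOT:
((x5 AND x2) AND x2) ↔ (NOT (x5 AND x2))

(((x5 AND x2) AND x2) AND (NOT (x5 AND x2))) OR (NOT ((x5 AND x2) AND x2) AND (x5 AND x2))
(Biconditional = both true or both false)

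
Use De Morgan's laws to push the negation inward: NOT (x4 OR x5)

NOT x4 AND NOT x5
De Morgan's: NOT(OR of terms) = AND of negations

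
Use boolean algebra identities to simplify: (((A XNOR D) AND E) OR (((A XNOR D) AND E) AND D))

By absorption (E OR (E AND v) = E):
= ((A XNOR D) AND E)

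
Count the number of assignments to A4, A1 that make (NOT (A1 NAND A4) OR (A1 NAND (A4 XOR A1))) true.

Satisfying assignments: (0,0), (1,0), (1,1)
Count: 3 out of 4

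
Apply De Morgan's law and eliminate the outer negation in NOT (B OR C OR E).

NOT B AND NOT C AND NOT E
De Morgan's: NOT(OR of terms) = AND of negations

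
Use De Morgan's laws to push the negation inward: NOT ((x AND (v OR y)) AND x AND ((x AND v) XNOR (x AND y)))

NOT (x AND (v OR y)) OR NOT x OR NOT ((x AND v) XNOR (x AND y))
De Morgan's: NOT(AND of terms) = OR of negations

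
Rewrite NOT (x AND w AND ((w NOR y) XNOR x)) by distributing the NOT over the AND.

NOT x OR NOT w OR NOT ((w NOR y) XNOR x)
De Morgan's: NOT(AND of terms) = OR of negations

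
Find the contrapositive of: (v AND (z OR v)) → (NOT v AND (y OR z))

Contrapositive: NOT (NOT v AND (y OR z)) → NOT (v AND (z OR v))
Note: A statement and its contrapositive are logically equivalent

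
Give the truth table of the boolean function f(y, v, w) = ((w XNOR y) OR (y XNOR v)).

y | v | w | Output
------------------
0 | 0 | 0 | 1
0 | 0 | 1 | 1
0 | 1 | 0 | 1
0 | 1 | 1 | 0
1 | 0 | 0 | 0
1 | 0 | 1 | 1
1 | 1 | 0 | 1
1 | 1 | 1 | 1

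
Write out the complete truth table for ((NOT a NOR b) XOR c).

a | b | c | Output
------------------
0 | 0 | 0 | 0
0 | 0 | 1 | 1
0 | 1 | 0 | 0
0 | 1 | 1 | 1
1 | 0 | 0 | 1
1 | 0 | 1 | 0
1 | 1 | 0 | 0
1 | 1 | 1 | 1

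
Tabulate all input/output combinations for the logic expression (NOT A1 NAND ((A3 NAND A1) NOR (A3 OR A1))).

A1 | A3 | Output
----------------
0 | 0 | 1
0 | 1 | 1
1 | 0 | 1
1 | 1 | 1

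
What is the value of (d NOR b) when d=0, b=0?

Substituting: (0 NOR 0)
= 1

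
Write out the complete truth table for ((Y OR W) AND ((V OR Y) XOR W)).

W | V | Y | Output
------------------
0 | 0 | 0 | 0
0 | 0 | 1 | 1
0 | 1 | 0 | 0
0 | 1 | 1 | 1
1 | 0 | 0 | 1
1 | 0 | 1 | 0
1 | 1 | 0 | 0
1 | 1 | 1 | 0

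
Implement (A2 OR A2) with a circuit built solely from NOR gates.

((A2 NOR A2) NOR (A2 NOR A2))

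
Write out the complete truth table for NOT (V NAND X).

X | V | Output
--------------
0 | 0 | 0
0 | 1 | 0
1 | 0 | 0
1 | 1 | 1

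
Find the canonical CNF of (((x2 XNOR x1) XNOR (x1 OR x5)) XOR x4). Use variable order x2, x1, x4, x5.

(x2 OR x1 OR x4 OR x5) AND (x2 OR x1 OR NOT x4 OR NOT x5) AND (x2 OR NOT x1 OR x4 OR x5) AND (x2 OR NOT x1 OR x4 OR NOT x5) AND (NOT x2 OR x1 OR x4 OR NOT x5) AND (NOT x2 OR x1 OR NOT x4 OR x5) AND (NOT x2 OR NOT x1 OR NOT x4 OR x5) AND (NOT x2 OR NOT x1 OR NOT x4 OR NOT x5)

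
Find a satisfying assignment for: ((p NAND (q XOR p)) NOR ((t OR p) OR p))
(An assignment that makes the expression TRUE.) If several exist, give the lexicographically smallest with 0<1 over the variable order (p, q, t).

UNSATISFIABLE - no assignment makes this expression true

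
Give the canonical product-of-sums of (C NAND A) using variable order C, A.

ΠM(3) = (NOT C OR NOT A)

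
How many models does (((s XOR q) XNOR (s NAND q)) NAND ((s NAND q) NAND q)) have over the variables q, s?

Satisfying assignments: (0,0), (1,0)
Count: 2 out of 4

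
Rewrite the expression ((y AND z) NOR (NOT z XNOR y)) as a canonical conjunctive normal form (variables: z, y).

(z OR NOT y) AND (NOT z OR y) AND (NOT z OR NOT y)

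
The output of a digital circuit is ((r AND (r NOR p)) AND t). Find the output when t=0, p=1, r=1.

Substituting: ((1 AND (1 NOR 1)) AND 0)
= 0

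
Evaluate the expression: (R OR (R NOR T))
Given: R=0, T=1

Substituting: (0 OR (0 NOR 1))
= 0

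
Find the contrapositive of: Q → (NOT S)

Contrapositive: S → NOT Q
Note: A statement and its contrapositive are logically equivalent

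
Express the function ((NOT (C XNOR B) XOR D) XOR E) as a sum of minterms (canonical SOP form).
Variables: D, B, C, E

Σm(1, 2, 4, 7, 8, 11, 13, 14) = (NOT D AND NOT B AND NOT C AND E) OR (NOT D AND NOT B AND C AND NOT E) OR (NOT D AND B AND NOT C AND NOT E) OR (NOT D AND B AND C AND E) OR (D AND NOT B AND NOT C AND NOT E) OR (D AND NOT B AND C AND E) OR (D AND B AND NOT C AND E) OR (D AND B AND C AND NOT E)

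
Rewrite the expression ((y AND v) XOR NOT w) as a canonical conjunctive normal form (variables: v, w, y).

(v OR NOT w OR y) AND (v OR NOT w OR NOT y) AND (NOT v OR w OR NOT y) AND (NOT v OR NOT w OR y)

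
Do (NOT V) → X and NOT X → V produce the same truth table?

Yes, Contrapositive is always equivalent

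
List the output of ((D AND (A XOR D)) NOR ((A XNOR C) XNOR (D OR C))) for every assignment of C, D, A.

C | D | A | Output
------------------
0 | 0 | 0 | 1
0 | 0 | 1 | 0
0 | 1 | 0 | 0
0 | 1 | 1 | 1
1 | 0 | 0 | 1
1 | 0 | 1 | 0
1 | 1 | 0 | 0
1 | 1 | 1 | 0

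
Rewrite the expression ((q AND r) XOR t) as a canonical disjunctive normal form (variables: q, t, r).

(NOT q AND t AND NOT r) OR (NOT q AND t AND r) OR (q AND NOT t AND r) OR (q AND t AND NOT r)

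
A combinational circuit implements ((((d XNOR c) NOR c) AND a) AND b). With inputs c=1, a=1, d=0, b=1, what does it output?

Substituting: ((((0 XNOR 1) NOR 1) AND 1) AND 1)
= 0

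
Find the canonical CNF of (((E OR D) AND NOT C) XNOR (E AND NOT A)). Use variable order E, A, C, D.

(E OR A OR C OR NOT D) AND (E OR NOT A OR C OR NOT D) AND (NOT E OR A OR NOT C OR D) AND (NOT E OR A OR NOT C OR NOT D) AND (NOT E OR NOT A OR C OR D) AND (NOT E OR NOT A OR C OR NOT D)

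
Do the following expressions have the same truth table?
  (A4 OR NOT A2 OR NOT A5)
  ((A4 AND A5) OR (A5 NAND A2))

Yes, they are equivalent — the two output columns agree on all 8 assignments:
A4 | A2 | A5 | Expression 1 | Expression 2
------------------------------------------
0 | 0 | 0 | 1 | 1
0 | 0 | 1 | 1 | 1
0 | 1 | 0 | 1 | 1
0 | 1 | 1 | 0 | 0
1 | 0 | 0 | 1 | 1
1 | 0 | 1 | 1 | 1
1 | 1 | 0 | 1 | 1
1 | 1 | 1 | 1 | 1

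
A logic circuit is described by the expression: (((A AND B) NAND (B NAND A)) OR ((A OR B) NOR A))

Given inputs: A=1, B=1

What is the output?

Substituting: (((1 AND 1) NAND (1 NAND 1)) OR ((1 OR 1) NOR 1))
= 1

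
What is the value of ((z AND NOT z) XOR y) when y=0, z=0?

Substituting: ((0 AND NOT 0) XOR 0)
= 0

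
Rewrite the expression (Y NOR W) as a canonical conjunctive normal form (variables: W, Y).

(W OR NOT Y) AND (NOT W OR Y) AND (NOT W OR NOT Y)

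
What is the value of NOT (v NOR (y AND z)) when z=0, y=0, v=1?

Substituting: NOT (1 NOR (0 AND 0))
= 1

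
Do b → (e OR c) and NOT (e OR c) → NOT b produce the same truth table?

Yes, Contrapositive is always equivalent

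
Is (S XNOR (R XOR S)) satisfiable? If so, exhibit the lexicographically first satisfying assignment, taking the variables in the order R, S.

R=0, S=0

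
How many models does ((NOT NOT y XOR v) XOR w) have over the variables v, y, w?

Satisfying assignments: (0,0,1), (0,1,0), (1,0,0), (1,1,1)
Count: 4 out of 8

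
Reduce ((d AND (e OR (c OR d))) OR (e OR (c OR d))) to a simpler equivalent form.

By absorption (E OR (E AND v) = E):
= (e OR (c OR d))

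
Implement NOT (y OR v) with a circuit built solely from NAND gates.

(((y NAND y) NAND (v NAND v)) NAND ((y NAND y) NAND (v NAND v)))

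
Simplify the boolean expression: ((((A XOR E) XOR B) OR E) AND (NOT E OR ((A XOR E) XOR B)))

By distribution ((E OR v) AND (E OR NOT v) = E):
= ((A XOR E) XOR B)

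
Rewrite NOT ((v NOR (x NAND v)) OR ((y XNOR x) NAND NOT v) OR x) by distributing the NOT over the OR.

NOT (v NOR (x NAND v)) AND NOT ((y XNOR x) NAND NOT v) AND NOT x
De Morgan's: NOT(OR of terms) = AND of negations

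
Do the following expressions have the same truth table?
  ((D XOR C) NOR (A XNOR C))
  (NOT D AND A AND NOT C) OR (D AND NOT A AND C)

Yes, they are equivalent — the two output columns agree on all 8 assignments:
D | A | C | Expression 1 | Expression 2
---------------------------------------
0 | 0 | 0 | 0 | 0
0 | 0 | 1 | 0 | 0
0 | 1 | 0 | 1 | 1
0 | 1 | 1 | 0 | 0
1 | 0 | 0 | 0 | 0
1 | 0 | 1 | 1 | 1
1 | 1 | 0 | 0 | 0
1 | 1 | 1 | 0 | 0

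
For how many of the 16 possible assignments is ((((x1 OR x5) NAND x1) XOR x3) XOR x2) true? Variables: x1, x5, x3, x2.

Satisfying assignments: (0,0,0,0), (0,0,1,1), (0,1,0,0), (0,1,1,1), (1,0,0,1), (1,0,1,0), (1,1,0,1), (1,1,1,0)
Count: 8 out of 16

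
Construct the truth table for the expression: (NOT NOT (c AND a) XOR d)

d | c | a | Output
------------------
0 | 0 | 0 | 0
0 | 0 | 1 | 0
0 | 1 | 0 | 0
0 | 1 | 1 | 1
1 | 0 | 0 | 1
1 | 0 | 1 | 1
1 | 1 | 0 | 1
1 | 1 | 1 | 0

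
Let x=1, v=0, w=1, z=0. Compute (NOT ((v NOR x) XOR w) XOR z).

Substituting: (NOT ((0 NOR 1) XOR 1) XOR 0)
= 0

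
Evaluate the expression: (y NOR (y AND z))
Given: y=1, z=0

Substituting: (1 NOR (1 AND 0))
= 0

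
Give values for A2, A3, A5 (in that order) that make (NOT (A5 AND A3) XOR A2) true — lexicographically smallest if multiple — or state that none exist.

A2=0, A3=0, A5=0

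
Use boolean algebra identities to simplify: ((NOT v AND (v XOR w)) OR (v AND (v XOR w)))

By distribution ((E AND v) OR (E AND NOT v) = E):
= (v XOR w)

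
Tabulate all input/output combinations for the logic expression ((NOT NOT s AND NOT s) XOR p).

s | p | Output
--------------
0 | 0 | 0
0 | 1 | 1
1 | 0 | 0
1 | 1 | 1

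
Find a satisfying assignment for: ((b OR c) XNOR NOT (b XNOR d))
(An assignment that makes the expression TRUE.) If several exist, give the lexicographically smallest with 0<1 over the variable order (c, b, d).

c=0, b=0, d=0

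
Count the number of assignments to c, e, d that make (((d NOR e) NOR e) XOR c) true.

Satisfying assignments: (0,0,1), (1,0,0), (1,1,0), (1,1,1)
Count: 4 out of 8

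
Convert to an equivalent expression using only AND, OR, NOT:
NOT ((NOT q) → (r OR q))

(NOT q) AND NOT (r OR q)
(Negated implication: NOT(A → B) = A AND NOT B)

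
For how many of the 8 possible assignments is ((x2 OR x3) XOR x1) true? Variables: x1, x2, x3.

Satisfying assignments: (0,0,1), (0,1,0), (0,1,1), (1,0,0)
Count: 4 out of 8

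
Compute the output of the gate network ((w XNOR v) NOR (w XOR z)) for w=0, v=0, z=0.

Substituting: ((0 XNOR 0) NOR (0 XOR 0))
= 0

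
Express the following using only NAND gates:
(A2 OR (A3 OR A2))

((A2 NAND A2) NAND (((A3 NAND A3) NAND (A2 NAND A2)) NAND ((A3 NAND A3) NAND (A2 NAND A2))))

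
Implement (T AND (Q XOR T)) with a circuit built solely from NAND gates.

((T NAND ((Q NAND (Q NAND T)) NAND (T NAND (Q NAND T)))) NAND (T NAND ((Q NAND (Q NAND T)) NAND (T NAND (Q NAND T)))))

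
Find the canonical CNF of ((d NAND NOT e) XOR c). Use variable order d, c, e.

(d OR NOT c OR e) AND (d OR NOT c OR NOT e) AND (NOT d OR c OR e) AND (NOT d OR NOT c OR NOT e)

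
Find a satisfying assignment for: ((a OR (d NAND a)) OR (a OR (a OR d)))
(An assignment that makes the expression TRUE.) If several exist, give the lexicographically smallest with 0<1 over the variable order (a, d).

a=0, d=0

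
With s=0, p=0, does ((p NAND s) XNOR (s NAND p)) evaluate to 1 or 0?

Substituting: ((0 NAND 0) XNOR (0 NAND 0))
= 1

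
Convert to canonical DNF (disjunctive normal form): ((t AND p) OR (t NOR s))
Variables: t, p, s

(NOT t AND NOT p AND NOT s) OR (NOT t AND p AND NOT s) OR (t AND p AND NOT s) OR (t AND p AND s)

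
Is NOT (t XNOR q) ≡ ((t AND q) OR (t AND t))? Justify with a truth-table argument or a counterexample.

No. Counterexample: with q=1, t=0, Expression 1 = 1 but Expression 2 = 0.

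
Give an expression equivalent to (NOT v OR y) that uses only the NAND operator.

(((v NAND v) NAND (v NAND v)) NAND (y NAND y))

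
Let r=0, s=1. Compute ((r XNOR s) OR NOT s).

Substituting: ((0 XNOR 1) OR NOT 1)
= 0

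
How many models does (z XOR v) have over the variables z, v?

Satisfying assignments: (0,1), (1,0)
Count: 2 out of 4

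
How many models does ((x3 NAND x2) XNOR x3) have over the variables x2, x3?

Satisfying assignments: (0,1)
Count: 1 out of 4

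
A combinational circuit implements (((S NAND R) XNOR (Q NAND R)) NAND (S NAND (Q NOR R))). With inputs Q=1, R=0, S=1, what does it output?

Substituting: (((1 NAND 0) XNOR (1 NAND 0)) NAND (1 NAND (1 NOR 0)))
= 0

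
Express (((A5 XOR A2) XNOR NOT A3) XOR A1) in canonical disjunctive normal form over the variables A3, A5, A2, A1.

(NOT A3 AND NOT A5 AND NOT A2 AND A1) OR (NOT A3 AND NOT A5 AND A2 AND NOT A1) OR (NOT A3 AND A5 AND NOT A2 AND NOT A1) OR (NOT A3 AND A5 AND A2 AND A1) OR (A3 AND NOT A5 AND NOT A2 AND NOT A1) OR (A3 AND NOT A5 AND A2 AND A1) OR (A3 AND A5 AND NOT A2 AND A1) OR (A3 AND A5 AND A2 AND NOT A1)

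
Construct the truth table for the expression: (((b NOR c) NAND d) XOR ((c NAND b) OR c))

c | d | b | Output
------------------
0 | 0 | 0 | 0
0 | 0 | 1 | 0
0 | 1 | 0 | 1
0 | 1 | 1 | 0
1 | 0 | 0 | 0
1 | 0 | 1 | 0
1 | 1 | 0 | 0
1 | 1 | 1 | 0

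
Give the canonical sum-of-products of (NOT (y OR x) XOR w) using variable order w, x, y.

Σm(0, 5, 6, 7) = (NOT w AND NOT x AND NOT y) OR (w AND NOT x AND y) OR (w AND x AND NOT y) OR (w AND x AND y)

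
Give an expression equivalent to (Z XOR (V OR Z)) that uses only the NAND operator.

((Z NAND (Z NAND ((V NAND V) NAND (Z NAND Z)))) NAND (((V NAND V) NAND (Z NAND Z)) NAND (Z NAND ((V NAND V) NAND (Z NAND Z)))))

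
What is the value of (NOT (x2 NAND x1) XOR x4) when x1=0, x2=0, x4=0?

Substituting: (NOT (0 NAND 0) XOR 0)
= 0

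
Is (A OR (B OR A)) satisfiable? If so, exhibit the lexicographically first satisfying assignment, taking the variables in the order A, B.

A=0, B=1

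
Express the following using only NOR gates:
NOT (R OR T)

(((R NOR T) NOR (R NOR T)) NOR ((R NOR T) NOR (R NOR T)))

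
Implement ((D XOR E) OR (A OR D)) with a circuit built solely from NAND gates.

((((D NAND (D NAND E)) NAND (E NAND (D NAND E))) NAND ((D NAND (D NAND E)) NAND (E NAND (D NAND E)))) NAND (((A NAND A) NAND (D NAND D)) NAND ((A NAND A) NAND (D NAND D))))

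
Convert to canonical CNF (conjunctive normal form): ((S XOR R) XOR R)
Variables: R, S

(R OR S) AND (NOT R OR S)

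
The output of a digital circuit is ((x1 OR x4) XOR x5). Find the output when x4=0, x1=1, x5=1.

Substituting: ((1 OR 0) XOR 1)
= 0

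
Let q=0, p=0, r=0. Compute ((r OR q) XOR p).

Substituting: ((0 OR 0) XOR 0)
= 0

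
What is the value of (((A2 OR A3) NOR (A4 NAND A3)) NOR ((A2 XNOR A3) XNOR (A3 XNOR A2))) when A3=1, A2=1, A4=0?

Substituting: (((1 OR 1) NOR (0 NAND 1)) NOR ((1 XNOR 1) XNOR (1 XNOR 1)))
= 0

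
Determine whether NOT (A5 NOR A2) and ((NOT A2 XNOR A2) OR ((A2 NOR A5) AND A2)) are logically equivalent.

No. Counterexample: with A5=0, A2=1, Expression 1 = 1 but Expression 2 = 0.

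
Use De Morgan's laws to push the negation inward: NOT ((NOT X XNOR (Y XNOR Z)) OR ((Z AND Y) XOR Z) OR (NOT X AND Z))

NOT (NOT X XNOR (Y XNOR Z)) AND NOT ((Z AND Y) XOR Z) AND NOT (NOT X AND Z)
De Morgan's: NOT(OR of terms) = AND of negations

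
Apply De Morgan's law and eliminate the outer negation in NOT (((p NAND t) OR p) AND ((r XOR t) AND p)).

NOT ((p NAND t) OR p) OR NOT ((r XOR t) AND p)
De Morgan's: NOT(AND of terms) = OR of negations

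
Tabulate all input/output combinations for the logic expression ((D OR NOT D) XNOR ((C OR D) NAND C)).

D | C | Output
--------------
0 | 0 | 1
0 | 1 | 0
1 | 0 | 1
1 | 1 | 0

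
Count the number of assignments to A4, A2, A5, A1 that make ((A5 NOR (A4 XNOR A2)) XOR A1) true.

Satisfying assignments: (0,0,0,1), (0,0,1,1), (0,1,0,0), (0,1,1,1), (1,0,0,0), (1,0,1,1), (1,1,0,1), (1,1,1,1)
Count: 8 out of 16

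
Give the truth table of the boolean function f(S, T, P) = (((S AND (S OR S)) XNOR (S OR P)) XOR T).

S | T | P | Output
------------------
0 | 0 | 0 | 1
0 | 0 | 1 | 0
0 | 1 | 0 | 0
0 | 1 | 1 | 1
1 | 0 | 0 | 1
1 | 0 | 1 | 1
1 | 1 | 0 | 0
1 | 1 | 1 | 0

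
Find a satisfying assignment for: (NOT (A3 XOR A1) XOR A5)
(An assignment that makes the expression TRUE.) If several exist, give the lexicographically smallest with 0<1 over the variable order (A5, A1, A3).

A5=0, A1=0, A3=0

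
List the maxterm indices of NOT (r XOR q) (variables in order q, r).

ΠM(1, 2) = (q OR NOT r) AND (NOT q OR r)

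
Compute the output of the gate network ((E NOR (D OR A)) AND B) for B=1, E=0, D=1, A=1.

Substituting: ((0 NOR (1 OR 1)) AND 1)
= 0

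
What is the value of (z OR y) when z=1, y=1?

Substituting: (1 OR 1)
= 1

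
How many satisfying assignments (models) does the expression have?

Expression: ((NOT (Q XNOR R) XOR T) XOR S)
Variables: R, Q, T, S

Satisfying assignments: (0,0,0,1), (0,0,1,0), (0,1,0,0), (0,1,1,1), (1,0,0,0), (1,0,1,1), (1,1,0,1), (1,1,1,0)
Count: 8 out of 16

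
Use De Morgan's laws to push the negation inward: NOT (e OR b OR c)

NOT e AND NOT b AND NOT c
De Morgan's: NOT(OR of terms) = AND of negations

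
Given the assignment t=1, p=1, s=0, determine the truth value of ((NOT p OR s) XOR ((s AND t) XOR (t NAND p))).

Substituting: ((NOT 1 OR 0) XOR ((0 AND 1) XOR (1 NAND 1)))
= 0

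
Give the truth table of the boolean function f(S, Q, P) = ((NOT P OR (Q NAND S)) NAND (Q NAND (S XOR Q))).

S | Q | P | Output
------------------
0 | 0 | 0 | 0
0 | 0 | 1 | 0
0 | 1 | 0 | 1
0 | 1 | 1 | 1
1 | 0 | 0 | 0
1 | 0 | 1 | 0
1 | 1 | 0 | 0
1 | 1 | 1 | 1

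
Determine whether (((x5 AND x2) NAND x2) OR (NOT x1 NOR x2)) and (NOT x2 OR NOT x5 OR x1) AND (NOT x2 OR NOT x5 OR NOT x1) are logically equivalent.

Yes, they are equivalent — the two output columns agree on all 8 assignments:
x2 | x5 | x1 | Expression 1 | Expression 2
------------------------------------------
0 | 0 | 0 | 1 | 1
0 | 0 | 1 | 1 | 1
0 | 1 | 0 | 1 | 1
0 | 1 | 1 | 1 | 1
1 | 0 | 0 | 1 | 1
1 | 0 | 1 | 1 | 1
1 | 1 | 0 | 0 | 0
1 | 1 | 1 | 0 | 0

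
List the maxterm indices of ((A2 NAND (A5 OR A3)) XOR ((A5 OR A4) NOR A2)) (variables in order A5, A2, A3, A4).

ΠM(0, 2, 6, 7, 12, 13, 14, 15) = (A5 OR A2 OR A3 OR A4) AND (A5 OR A2 OR NOT A3 OR A4) AND (A5 OR NOT A2 OR NOT A3 OR A4) AND (A5 OR NOT A2 OR NOT A3 OR NOT A4) AND (NOT A5 OR NOT A2 OR A3 OR A4) AND (NOT A5 OR NOT A2 OR A3 OR NOT A4) AND (NOT A5 OR NOT A2 OR NOT A3 OR A4) AND (NOT A5 OR NOT A2 OR NOT A3 OR NOT A4)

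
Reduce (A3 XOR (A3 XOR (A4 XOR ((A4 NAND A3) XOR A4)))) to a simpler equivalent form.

By XOR self-cancellation ((E XOR v) XOR v = E) then XOR self-cancellation ((E XOR v) XOR v = E):
= (A4 NAND A3)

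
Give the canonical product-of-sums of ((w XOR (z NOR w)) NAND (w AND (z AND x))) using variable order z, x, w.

ΠM(7) = (NOT z OR NOT x OR NOT w)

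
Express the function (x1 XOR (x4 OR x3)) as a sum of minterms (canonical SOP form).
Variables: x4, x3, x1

Σm(1, 2, 4, 6) = (NOT x4 AND NOT x3 AND x1) OR (NOT x4 AND x3 AND NOT x1) OR (x4 AND NOT x3 AND NOT x1) OR (x4 AND x3 AND NOT x1)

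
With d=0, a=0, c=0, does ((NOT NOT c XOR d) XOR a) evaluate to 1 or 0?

Substituting: ((NOT NOT 0 XOR 0) XOR 0)
= 0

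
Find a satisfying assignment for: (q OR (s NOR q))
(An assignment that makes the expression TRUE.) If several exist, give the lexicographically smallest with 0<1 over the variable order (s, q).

s=0, q=0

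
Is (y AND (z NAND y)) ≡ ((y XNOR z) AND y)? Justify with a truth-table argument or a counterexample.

No. Counterexample: with y=1, z=0, Expression 1 = 1 but Expression 2 = 0.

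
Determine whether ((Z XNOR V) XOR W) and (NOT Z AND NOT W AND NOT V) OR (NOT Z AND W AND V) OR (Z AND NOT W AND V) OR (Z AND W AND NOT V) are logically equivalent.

Yes, they are equivalent — the two output columns agree on all 8 assignments:
Z | W | V | Expression 1 | Expression 2
---------------------------------------
0 | 0 | 0 | 1 | 1
0 | 0 | 1 | 0 | 0
0 | 1 | 0 | 0 | 0
0 | 1 | 1 | 1 | 1
1 | 0 | 0 | 0 | 0
1 | 0 | 1 | 1 | 1
1 | 1 | 0 | 1 | 1
1 | 1 | 1 | 0 | 0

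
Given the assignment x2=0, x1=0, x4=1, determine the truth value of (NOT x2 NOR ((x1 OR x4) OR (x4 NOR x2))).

Substituting: (NOT 0 NOR ((0 OR 1) OR (1 NOR 0)))
= 0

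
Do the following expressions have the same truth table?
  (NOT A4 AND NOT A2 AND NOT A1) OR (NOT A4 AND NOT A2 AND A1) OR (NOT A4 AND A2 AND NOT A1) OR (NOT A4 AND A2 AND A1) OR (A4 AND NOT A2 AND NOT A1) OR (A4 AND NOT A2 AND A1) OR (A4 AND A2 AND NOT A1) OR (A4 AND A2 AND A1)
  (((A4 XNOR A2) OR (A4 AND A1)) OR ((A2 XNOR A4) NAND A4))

Yes, they are equivalent — the two output columns agree on all 8 assignments:
A4 | A2 | A1 | Expression 1 | Expression 2
------------------------------------------
0 | 0 | 0 | 1 | 1
0 | 0 | 1 | 1 | 1
0 | 1 | 0 | 1 | 1
0 | 1 | 1 | 1 | 1
1 | 0 | 0 | 1 | 1
1 | 0 | 1 | 1 | 1
1 | 1 | 0 | 1 | 1
1 | 1 | 1 | 1 | 1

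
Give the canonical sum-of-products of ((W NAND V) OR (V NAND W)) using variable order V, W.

Σm(0, 1, 2) = (NOT V AND NOT W) OR (NOT V AND W) OR (V AND NOT W)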